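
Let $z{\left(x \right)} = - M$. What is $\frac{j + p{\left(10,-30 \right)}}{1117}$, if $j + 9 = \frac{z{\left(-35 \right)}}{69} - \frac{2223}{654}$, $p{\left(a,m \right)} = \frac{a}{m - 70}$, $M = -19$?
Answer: $- \frac{459673}{42004785} \approx -0.010943$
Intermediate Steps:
$z{\left(x \right)} = 19$ ($z{\left(x \right)} = \left(-1\right) \left(-19\right) = 19$)
$p{\left(a,m \right)} = \frac{a}{-70 + m}$
$j = - \frac{182365}{15042}$ ($j = -9 + \left(\frac{19}{69} - \frac{2223}{654}\right) = -9 + \left(19 \cdot \frac{1}{69} - \frac{741}{218}\right) = -9 + \left(\frac{19}{69} - \frac{741}{218}\right) = -9 - \frac{46987}{15042} = - \frac{182365}{15042} \approx -12.124$)
$\frac{j + p{\left(10,-30 \right)}}{1117} = \frac{- \frac{182365}{15042} + \frac{10}{-70 - 30}}{1117} = \left(- \frac{182365}{15042} + \frac{10}{-100}\right) \frac{1}{1117} = \left(- \frac{182365}{15042} + 10 \left(- \frac{1}{100}\right)\right) \frac{1}{1117} = \left(- \frac{182365}{15042} - \frac{1}{10}\right) \frac{1}{1117} = \left(- \frac{459673}{37605}\right) \frac{1}{1117} = - \frac{459673}{42004785}$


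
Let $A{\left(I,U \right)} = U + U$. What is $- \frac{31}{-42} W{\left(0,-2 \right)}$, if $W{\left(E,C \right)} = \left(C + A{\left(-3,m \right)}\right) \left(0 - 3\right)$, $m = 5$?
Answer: $- \frac{124}{7} \approx -17.714$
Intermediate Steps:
$A{\left(I,U \right)} = 2 U$
$W{\left(E,C \right)} = -30 - 3 C$ ($W{\left(E,C \right)} = \left(C + 2 \cdot 5\right) \left(0 - 3\right) = \left(C + 10\right) \left(-3\right) = \left(10 + C\right) \left(-3\right) = -30 - 3 C$)
$- \frac{31}{-42} W{\left(0,-2 \right)} = - \frac{31}{-42} \left(-30 - -6\right) = \left(-31\right) \left(- \frac{1}{42}\right) \left(-30 + 6\right) = \frac{31}{42} \left(-24\right) = - \frac{124}{7}$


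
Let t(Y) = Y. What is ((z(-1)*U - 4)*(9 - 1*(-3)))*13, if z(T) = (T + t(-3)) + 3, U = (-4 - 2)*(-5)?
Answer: -5304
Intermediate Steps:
U = 30 (U = -6*(-5) = 30)
z(T) = T (z(T) = (T - 3) + 3 = (-3 + T) + 3 = T)
((z(-1)*U - 4)*(9 - 1*(-3)))*13 = ((-1*30 - 4)*(9 - 1*(-3)))*13 = ((-30 - 4)*(9 + 3))*13 = -34*12*13 = -408*13 = -5304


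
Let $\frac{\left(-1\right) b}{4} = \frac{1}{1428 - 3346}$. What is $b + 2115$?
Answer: $\frac{2028287}{959} \approx 2115.0$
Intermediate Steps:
$b = \frac{2}{959}$ ($b = - \frac{4}{1428 - 3346} = - \frac{4}{-1918} = \left(-4\right) \left(- \frac{1}{1918}\right) = \frac{2}{959} \approx 0.0020855$)
$b + 2115 = \frac{2}{959} + 2115 = \frac{2028287}{959}$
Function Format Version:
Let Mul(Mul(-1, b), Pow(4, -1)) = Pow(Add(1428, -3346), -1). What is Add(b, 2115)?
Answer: Rational(2028287, 959) ≈ 2115.0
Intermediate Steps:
b = Rational(2, 959) (b = Mul(-4, Pow(Add(1428, -3346), -1)) = Mul(-4, Pow(-1918, -1)) = Mul(-4, Rational(-1, 1918)) = Rational(2, 959) ≈ 0.0020855)
Add(b, 2115) = Add(Rational(2, 959), 2115) = Rational(2028287, 959)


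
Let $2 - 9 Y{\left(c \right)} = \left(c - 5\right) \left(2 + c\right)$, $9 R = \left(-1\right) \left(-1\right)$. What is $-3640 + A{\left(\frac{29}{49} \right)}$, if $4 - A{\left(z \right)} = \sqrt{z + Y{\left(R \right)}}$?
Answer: $-3636 - \frac{\sqrt{70043}}{189} \approx -3637.4$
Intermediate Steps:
$R = \frac{1}{9}$ ($R = \frac{\left(-1\right) \left(-1\right)}{9} = \frac{1}{9} \cdot 1 = \frac{1}{9} \approx 0.11111$)
$Y{\left(c \right)} = \frac{2}{9} - \frac{\left(-5 + c\right) \left(2 + c\right)}{9}$ ($Y{\left(c \right)} = \frac{2}{9} - \frac{\left(c - 5\right) \left(2 + c\right)}{9} = \frac{2}{9} - \frac{\left(-5 + c\right) \left(2 + c\right)}{9}$)
$A{\left(z \right)} = 4 - \sqrt{\frac{998}{729} + z}$ ($A{\left(z \right)} = 4 - \sqrt{z + \left(\frac{4}{3} - \frac{1}{9 \cdot 81} + \frac{1}{3} \cdot \frac{1}{9}\right)} = 4 - \sqrt{z + \left(\frac{4}{3} - \frac{1}{729} + \frac{1}{27}\right)} = 4 - \sqrt{z + \frac{998}{729}} = 4 - \sqrt{\frac{998}{729} + z}$)
$-3640 + A{\left(\frac{29}{49} \right)} = -3640 + \left(4 - \frac{\sqrt{998 + 729 \cdot \frac{29}{49}}}{27}\right) = -3640 + \left(4 - \frac{\sqrt{998 + \frac{21141}{49}}}{27}\right) = -3640 + \left(4 - \frac{\sqrt{\frac{70043}{49}}}{27}\right) = -3640 + \left(4 - \frac{\frac{1}{7} \sqrt{70043}}{27}\right) = -3640 + \left(4 - \frac{\sqrt{70043}}{189}\right) = -3636 - \frac{\sqrt{70043}}{189}$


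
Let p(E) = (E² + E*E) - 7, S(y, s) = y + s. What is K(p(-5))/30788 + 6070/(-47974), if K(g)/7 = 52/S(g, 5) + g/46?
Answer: -25696350767/203829244656 ≈ -0.12607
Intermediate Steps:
S(y, s) = s + y
p(E) = -7 + 2*E² (p(E) = (E² + E²) - 7 = 2*E² - 7 = -7 + 2*E²)
K(g) = 364/(5 + g) + 7*g/46 (K(g) = 7*(52/(5 + g) + g/46) = 364/(5 + g) + 7*g/46)
K(p(-5))/30788 + 6070/(-47974) = (7*(2392 + (-7 + 2*(-5)²)*(5 + (-7 + 2*(-5)²)))/(46*(5 + (-7 + 2*(-5)²))))/30788 + 6070/(-47974) = (7*(2392 + (-7 + 2*25)*(5 + (-7 + 2*25)))/(46*(5 + (-7 + 2*25))))*(1/30788) + 6070*(-1/47974) = (7*(2392 + (-7 + 50)*(5 + (-7 + 50)))/(46*(5 + (-7 + 50))))*(1/30788) - 3035/23987 = (7*(2392 + 43*(5 + 43))/(46*(5 + 43)))*(1/30788) - 3035/23987 = ((7/46)*(2392 + 43*48)/48)*(1/30788) - 3035/23987 = ((7/46)*(1/48)*(2392 + 2064))*(1/30788) - 3035/23987 = ((7/46)*(1/48)*4456)*(1/30788) - 3035/23987 = (3899/276)*(1/30788) - 3035/23987 = 3899/8497488 - 3035/23987 = -25696350767/203829244656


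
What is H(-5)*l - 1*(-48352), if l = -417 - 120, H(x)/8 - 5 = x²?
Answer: -80528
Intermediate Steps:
H(x) = 40 + 8*x²
l = -537
H(-5)*l - 1*(-48352) = (40 + 8*(-5)²)*(-537) - 1*(-48352) = (40 + 8*25)*(-537) + 48352 = (40 + 200)*(-537) + 48352 = 240*(-537) + 48352 = -128880 + 48352 = -80528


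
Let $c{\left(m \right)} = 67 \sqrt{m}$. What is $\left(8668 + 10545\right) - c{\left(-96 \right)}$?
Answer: $19213 - 268 i \sqrt{6} \approx 19213.0 - 656.46 i$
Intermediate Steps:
$\left(8668 + 10545\right) - c{\left(-96 \right)} = \left(8668 + 10545\right) - 67 \sqrt{-96} = 19213 - 67 \cdot 4 i \sqrt{6} = 19213 - 268 i \sqrt{6}$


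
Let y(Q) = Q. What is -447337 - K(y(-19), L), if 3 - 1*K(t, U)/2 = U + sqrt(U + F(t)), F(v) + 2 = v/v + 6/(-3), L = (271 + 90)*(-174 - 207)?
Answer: -722425 + 4*I*sqrt(34386) ≈ -7.2243e+5 + 741.74*I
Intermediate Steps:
L = -137541 (L = 361*(-381) = -137541)
F(v) = -3 (F(v) = -2 + (v/v + 6/(-3)) = -2 + (1 + 6*(-1/3)) = -2 + (1 - 2) = -2 - 1 = -3)
K(t, U) = 6 - 2*U - 2*sqrt(-3 + U) (K(t, U) = 6 - 2*(U + sqrt(U - 3)) = 6 - 2*(U + sqrt(-3 + U)) = 6 + (-2*U - 2*sqrt(-3 + U)) = 6 - 2*U - 2*sqrt(-3 + U))
-447337 - K(y(-19), L) = -447337 - (6 - 2*(-137541) - 2*sqrt(-3 - 137541)) = -447337 - (6 + 275082 - 4*I*sqrt(34386)) = -447337 - (275088 - 4*I*sqrt(34386)) = -447337 + (-275088 + 4*I*sqrt(34386)) = -722425 + 4*I*sqrt(34386)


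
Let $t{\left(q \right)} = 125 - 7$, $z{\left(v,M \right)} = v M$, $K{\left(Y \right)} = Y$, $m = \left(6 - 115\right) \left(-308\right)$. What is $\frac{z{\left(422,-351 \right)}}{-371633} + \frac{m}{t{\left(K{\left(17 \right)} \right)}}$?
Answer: $\frac{6246970736}{21926347} \approx 284.91$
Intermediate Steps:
$m = 33572$ ($m = \left(-109\right) \left(-308\right) = 33572$)
$z{\left(v,M \right)} = M v$
$t{\left(q \right)} = 118$
$\frac{z{\left(422,-351 \right)}}{-371633} + \frac{m}{t{\left(K{\left(17 \right)} \right)}} = \frac{\left(-351\right) 422}{-371633} + \frac{33572}{118} = \left(-148122\right) \left(- \frac{1}{371633}\right) + 33572 \cdot \frac{1}{118} = \frac{148122}{371633} + \frac{16786}{59} = \frac{6246970736}{21926347}$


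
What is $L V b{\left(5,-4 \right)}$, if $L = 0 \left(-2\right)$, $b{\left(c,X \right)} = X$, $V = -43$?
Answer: $0$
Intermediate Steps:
$L = 0$
$L V b{\left(5,-4 \right)} = 0 \left(-43\right) \left(-4\right) = 0 \left(-4\right) = 0$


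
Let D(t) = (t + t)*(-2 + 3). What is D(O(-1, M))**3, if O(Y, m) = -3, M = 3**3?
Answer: -216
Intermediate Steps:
M = 27
D(t) = 2*t (D(t) = (2*t)*1 = 2*t)
D(O(-1, M))**3 = (2*(-3))**3 = (-6)**3 = -216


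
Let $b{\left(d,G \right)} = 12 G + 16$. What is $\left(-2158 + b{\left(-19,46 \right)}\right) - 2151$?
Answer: $-3741$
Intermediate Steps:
$b{\left(d,G \right)} = 16 + 12 G$
$\left(-2158 + b{\left(-19,46 \right)}\right) - 2151 = \left(-2158 + \left(16 + 12 \cdot 46\right)\right) - 2151 = \left(-2158 + \left(16 + 552\right)\right) - 2151 = \left(-2158 + 568\right) - 2151 = -1590 - 2151 = -3741$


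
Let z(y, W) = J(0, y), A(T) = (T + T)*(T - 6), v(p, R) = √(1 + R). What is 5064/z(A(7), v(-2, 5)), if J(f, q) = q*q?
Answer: 1266/49 ≈ 25.837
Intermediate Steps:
A(T) = 2*T*(-6 + T) (A(T) = (2*T)*(-6 + T) = 2*T*(-6 + T))
J(f, q) = q²
z(y, W) = y²
5064/z(A(7), v(-2, 5)) = 5064/((2*7*(-6 + 7))²) = 5064/((2*7*1)²) = 5064/(14²) = 5064/196 = 5064*(1/196) = 1266/49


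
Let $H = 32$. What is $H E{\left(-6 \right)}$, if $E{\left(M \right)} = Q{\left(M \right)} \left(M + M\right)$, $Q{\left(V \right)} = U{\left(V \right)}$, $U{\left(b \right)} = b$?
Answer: $2304$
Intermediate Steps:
$Q{\left(V \right)} = V$
$E{\left(M \right)} = 2 M^{2}$ ($E{\left(M \right)} = M \left(M + M\right) = M 2 M = 2 M^{2}$)
$H E{\left(-6 \right)} = 32 \cdot 2 \left(-6\right)^{2} = 32 \cdot 2 \cdot 36 = 32 \cdot 72 = 2304$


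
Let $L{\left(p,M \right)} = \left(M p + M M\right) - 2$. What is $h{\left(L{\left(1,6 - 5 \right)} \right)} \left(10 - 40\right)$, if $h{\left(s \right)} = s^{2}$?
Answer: $0$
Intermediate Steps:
$L{\left(p,M \right)} = -2 + M^{2} + M p$ ($L{\left(p,M \right)} = \left(M p + M^{2}\right) - 2 = \left(M^{2} + M p\right) - 2 = -2 + M^{2} + M p$)
$h{\left(L{\left(1,6 - 5 \right)} \right)} \left(10 - 40\right) = \left(-2 + \left(6 - 5\right)^{2} + \left(6 - 5\right) 1\right)^{2} \left(10 - 40\right) = \left(-2 + 1^{2} + 1 \cdot 1\right)^{2} \left(-30\right) = \left(-2 + 1 + 1\right)^{2} \left(-30\right) = 0^{2} \left(-30\right) = 0 \left(-30\right) = 0$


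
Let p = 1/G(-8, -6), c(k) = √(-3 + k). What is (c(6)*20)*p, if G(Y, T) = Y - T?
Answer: -10*√3 ≈ -17.320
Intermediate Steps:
p = -½ (p = 1/(-8 - 1*(-6)) = 1/(-8 + 6) = 1/(-2) = -½ ≈ -0.50000)
(c(6)*20)*p = (√(-3 + 6)*20)*(-½) = (√3*20)*(-½) = (20*√3)*(-½) = -10*√3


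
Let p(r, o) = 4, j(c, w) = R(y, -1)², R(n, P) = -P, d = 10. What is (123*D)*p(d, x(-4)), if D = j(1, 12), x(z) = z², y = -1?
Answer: 492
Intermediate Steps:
j(c, w) = 1 (j(c, w) = (-1*(-1))² = 1² = 1)
D = 1
(123*D)*p(d, x(-4)) = (123*1)*4 = 123*4 = 492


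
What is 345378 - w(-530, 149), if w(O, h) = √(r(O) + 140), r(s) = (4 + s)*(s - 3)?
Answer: 345378 - √280498 ≈ 3.4485e+5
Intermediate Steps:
r(s) = (-3 + s)*(4 + s) (r(s) = (4 + s)*(-3 + s) = (-3 + s)*(4 + s))
w(O, h) = √(128 + O + O²) (w(O, h) = √((-12 + O + O²) + 140) = √(128 + O + O²))
345378 - w(-530, 149) = 345378 - √(128 - 530 + (-530)²) = 345378 - √(128 - 530 + 280900) = 345378 - √280498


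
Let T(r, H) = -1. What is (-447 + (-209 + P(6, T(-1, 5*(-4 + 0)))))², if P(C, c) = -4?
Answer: 435600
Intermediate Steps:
(-447 + (-209 + P(6, T(-1, 5*(-4 + 0)))))² = (-447 + (-209 - 4))² = (-447 - 213)² = (-660)² = 435600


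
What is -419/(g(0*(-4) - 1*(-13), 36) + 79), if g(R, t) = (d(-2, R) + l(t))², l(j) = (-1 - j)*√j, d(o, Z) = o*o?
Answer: -419/47603 ≈ -0.0088020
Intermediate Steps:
d(o, Z) = o²
l(j) = √j*(-1 - j)
g(R, t) = (4 + √t*(-1 - t))² (g(R, t) = ((-2)² + √t*(-1 - t))² = (4 + √t*(-1 - t))²)
-419/(g(0*(-4) - 1*(-13), 36) + 79) = -419/((-4 + √36*(1 + 36))² + 79) = -419/((-4 + 6*37)² + 79) = -419/((-4 + 222)² + 79) = -419/(218² + 79) = -419/(47524 + 79) = -419/47603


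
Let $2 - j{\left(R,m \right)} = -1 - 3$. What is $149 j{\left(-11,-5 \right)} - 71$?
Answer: $823$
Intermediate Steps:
$j{\left(R,m \right)} = 6$ ($j{\left(R,m \right)} = 2 - \left(-1 - 3\right) = 2 - -4 = 2 + 4 = 6$)
$149 j{\left(-11,-5 \right)} - 71 = 149 \cdot 6 - 71 = 894 - 71 = 823$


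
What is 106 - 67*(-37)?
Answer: 2585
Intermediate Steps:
106 - 67*(-37) = 106 + 2479 = 2585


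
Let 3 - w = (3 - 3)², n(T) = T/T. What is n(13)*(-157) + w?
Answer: -154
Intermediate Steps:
n(T) = 1
w = 3 (w = 3 - (3 - 3)² = 3 - 1*0² = 3 - 1*0 = 3 + 0 = 3)
n(13)*(-157) + w = 1*(-157) + 3 = -157 + 3 = -154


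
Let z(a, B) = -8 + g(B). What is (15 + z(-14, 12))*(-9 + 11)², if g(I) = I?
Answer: 76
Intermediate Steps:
z(a, B) = -8 + B
(15 + z(-14, 12))*(-9 + 11)² = (15 + (-8 + 12))*(-9 + 11)² = (15 + 4)*2² = 19*4 = 76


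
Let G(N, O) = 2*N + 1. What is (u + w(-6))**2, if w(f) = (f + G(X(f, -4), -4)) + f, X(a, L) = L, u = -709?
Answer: 529984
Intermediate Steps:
G(N, O) = 1 + 2*N
w(f) = -7 + 2*f (w(f) = (f + (1 + 2*(-4))) + f = (f + (1 - 8)) + f = (f - 7) + f = (-7 + f) + f = -7 + 2*f)
(u + w(-6))**2 = (-709 + (-7 + 2*(-6)))**2 = (-709 + (-7 - 12))**2 = (-709 - 19)**2 = (-728)**2 = 529984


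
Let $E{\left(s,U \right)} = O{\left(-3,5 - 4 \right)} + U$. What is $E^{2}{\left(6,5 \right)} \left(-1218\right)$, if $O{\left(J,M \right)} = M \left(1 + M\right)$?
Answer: $-59682$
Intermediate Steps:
$E{\left(s,U \right)} = 2 + U$ ($E{\left(s,U \right)} = \left(5 - 4\right) \left(1 + \left(5 - 4\right)\right) + U = 1 \left(1 + 1\right) + U = 1 \cdot 2 + U = 2 + U$)
$E^{2}{\left(6,5 \right)} \left(-1218\right) = \left(2 + 5\right)^{2} \left(-1218\right) = 7^{2} \left(-1218\right) = 49 \left(-1218\right) = -59682$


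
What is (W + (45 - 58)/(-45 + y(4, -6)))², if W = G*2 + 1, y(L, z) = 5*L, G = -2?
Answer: 3844/625 ≈ 6.1504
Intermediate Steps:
W = -3 (W = -2*2 + 1 = -4 + 1 = -3)
(W + (45 - 58)/(-45 + y(4, -6)))² = (-3 + (45 - 58)/(-45 + 5*4))² = (-3 - 13/(-45 + 20))² = (-3 - 13/(-25))² = (-3 - 13*(-1/25))² = (-3 + 13/25)² = (-62/25)² = 3844/625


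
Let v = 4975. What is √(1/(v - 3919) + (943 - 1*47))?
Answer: √62447682/264 ≈ 29.933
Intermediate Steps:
√(1/(v - 3919) + (943 - 1*47)) = √(1/(4975 - 3919) + (943 - 1*47)) = √(1/1056 + (943 - 47)) = √(1/1056 + 896) = √(946177/1056) = √62447682/264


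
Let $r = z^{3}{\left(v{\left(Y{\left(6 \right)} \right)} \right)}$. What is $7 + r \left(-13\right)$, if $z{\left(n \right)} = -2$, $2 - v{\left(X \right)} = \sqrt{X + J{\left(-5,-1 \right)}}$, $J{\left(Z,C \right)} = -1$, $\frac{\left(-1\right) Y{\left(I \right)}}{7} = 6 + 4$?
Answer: $111$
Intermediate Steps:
$Y{\left(I \right)} = -70$ ($Y{\left(I \right)} = - 7 \left(6 + 4\right) = \left(-7\right) 10 = -70$)
$v{\left(X \right)} = 2 - \sqrt{-1 + X}$ ($v{\left(X \right)} = 2 - \sqrt{X - 1} = 2 - \sqrt{-1 + X}$)
$r = -8$ ($r = \left(-2\right)^{3} = -8$)
$7 + r \left(-13\right) = 7 - -104 = 7 + 104 = 111$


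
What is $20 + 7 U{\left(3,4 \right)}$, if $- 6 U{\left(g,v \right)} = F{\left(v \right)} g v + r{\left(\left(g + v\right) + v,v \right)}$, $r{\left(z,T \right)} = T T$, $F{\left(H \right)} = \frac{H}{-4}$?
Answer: $\frac{46}{3} \approx 15.333$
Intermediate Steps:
$F{\left(H \right)} = - \frac{H}{4}$ ($F{\left(H \right)} = H \left(- \frac{1}{4}\right) = - \frac{H}{4}$)
$r{\left(z,T \right)} = T^{2}$
$U{\left(g,v \right)} = - \frac{v^{2}}{6} + \frac{g v^{2}}{24}$ ($U{\left(g,v \right)} = - \frac{- \frac{v}{4} g v + v^{2}}{6} = - \frac{- \frac{g v}{4} v + v^{2}}{6} = - \frac{- \frac{g v^{2}}{4} + v^{2}}{6} = - \frac{v^{2} - \frac{g v^{2}}{4}}{6} = - \frac{v^{2}}{6} + \frac{g v^{2}}{24}$)
$20 + 7 U{\left(3,4 \right)} = 20 + 7 \frac{4^{2} \left(-4 + 3\right)}{24} = 20 + 7 \cdot \frac{1}{24} \cdot 16 \left(-1\right) = 20 + 7 \left(- \frac{2}{3}\right) = 20 - \frac{14}{3} = \frac{46}{3}$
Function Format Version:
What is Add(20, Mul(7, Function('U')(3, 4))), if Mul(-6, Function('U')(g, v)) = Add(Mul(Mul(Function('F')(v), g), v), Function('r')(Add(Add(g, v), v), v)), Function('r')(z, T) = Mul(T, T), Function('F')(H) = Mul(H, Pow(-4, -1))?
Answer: Rational(46, 3) ≈ 15.333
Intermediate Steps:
Function('F')(H) = Mul(Rational(-1, 4), H) (Function('F')(H) = Mul(H, Rational(-1, 4)) = Mul(Rational(-1, 4), H))
Function('r')(z, T) = Pow(T, 2)
Function('U')(g, v) = Add(Mul(Rational(-1, 6), Pow(v, 2)), Mul(Rational(1, 24), g, Pow(v, 2))) (Function('U')(g, v) = Mul(Rational(-1, 6), Add(Mul(Mul(Mul(Rational(-1, 4), v), g), v), Pow(v, 2))) = Mul(Rational(-1, 6), Add(Mul(Mul(Rational(-1, 4), g, v), v), Pow(v, 2))) = Mul(Rational(-1, 6), Add(Mul(Rational(-1, 4), g, Pow(v, 2)), Pow(v, 2))) = Mul(Rational(-1, 6), Add(Pow(v, 2), Mul(Rational(-1, 4), g, Pow(v, 2)))) = Add(Mul(Rational(-1, 6), Pow(v, 2)), Mul(Rational(1, 24), g, Pow(v, 2))))
Add(20, Mul(7, Function('U')(3, 4))) = Add(20, Mul(7, Mul(Rational(1, 24), Pow(4, 2), Add(-4, 3)))) = Add(20, Mul(7, Mul(Rational(1, 24), 16, -1))) = Add(20, Mul(7, Rational(-2, 3))) = Add(20, Rational(-14, 3)) = Rational(46, 3)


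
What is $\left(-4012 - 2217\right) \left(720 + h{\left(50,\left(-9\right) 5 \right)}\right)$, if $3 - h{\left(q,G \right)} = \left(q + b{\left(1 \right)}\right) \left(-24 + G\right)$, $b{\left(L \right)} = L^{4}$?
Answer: $-26423418$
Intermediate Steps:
$h{\left(q,G \right)} = 3 - \left(1 + q\right) \left(-24 + G\right)$ ($h{\left(q,G \right)} = 3 - \left(q + 1^{4}\right) \left(-24 + G\right) = 3 - \left(q + 1\right) \left(-24 + G\right) = 3 - \left(1 + q\right) \left(-24 + G\right)$)
$\left(-4012 - 2217\right) \left(720 + h{\left(50,\left(-9\right) 5 \right)}\right) = \left(-4012 - 2217\right) \left(720 + \left(27 - \left(-9\right) 5 + 24 \cdot 50 - \left(-9\right) 5 \cdot 50\right)\right) = - 6229 \left(720 + \left(27 - -45 + 1200 - \left(-45\right) 50\right)\right) = - 6229 \left(720 + \left(27 + 45 + 1200 + 2250\right)\right) = - 6229 \left(720 + 3522\right) = \left(-6229\right) 4242 = -26423418$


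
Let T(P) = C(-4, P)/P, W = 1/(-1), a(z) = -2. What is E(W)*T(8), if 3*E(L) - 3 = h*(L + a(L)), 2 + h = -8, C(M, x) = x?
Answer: 11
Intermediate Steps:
h = -10 (h = -2 - 8 = -10)
W = -1
E(L) = 23/3 - 10*L/3 (E(L) = 1 + (-10*(L - 2))/3 = 1 + (-10*(-2 + L))/3 = 1 + (20 - 10*L)/3 = 1 + (20/3 - 10*L/3) = 23/3 - 10*L/3)
T(P) = 1 (T(P) = P/P = 1)
E(W)*T(8) = (23/3 - 10/3*(-1))*1 = (23/3 + 10/3)*1 = 11*1 = 11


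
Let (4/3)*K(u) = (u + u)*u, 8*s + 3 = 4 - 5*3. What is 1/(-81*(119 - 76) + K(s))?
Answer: -32/111309 ≈ -0.00028749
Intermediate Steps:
s = -7/4 (s = -3/8 + (4 - 5*3)/8 = -3/8 + (4 - 15)/8 = -3/8 + (⅛)*(-11) = -3/8 - 11/8 = -7/4 ≈ -1.7500)
K(u) = 3*u²/2 (K(u) = 3*((u + u)*u)/4 = 3*((2*u)*u)/4 = 3*(2*u²)/4 = 3*u²/2)
1/(-81*(119 - 76) + K(s)) = 1/(-81*(119 - 76) + 3*(-7/4)²/2) = 1/(-81*43 + (3/2)*(49/16)) = 1/(-3483 + 147/32) = 1/(-111309/32) = -32/111309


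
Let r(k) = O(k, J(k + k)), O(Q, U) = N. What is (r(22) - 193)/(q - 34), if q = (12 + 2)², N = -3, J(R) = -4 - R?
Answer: -98/81 ≈ -1.2099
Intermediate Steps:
O(Q, U) = -3
q = 196 (q = 14² = 196)
r(k) = -3
(r(22) - 193)/(q - 34) = (-3 - 193)/(196 - 34) = -196/162 = -196*1/162 = -98/81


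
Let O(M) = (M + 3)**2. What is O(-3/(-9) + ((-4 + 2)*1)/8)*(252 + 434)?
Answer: 469567/72 ≈ 6521.8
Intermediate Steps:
O(M) = (3 + M)**2
O(-3/(-9) + ((-4 + 2)*1)/8)*(252 + 434) = (3 + (-3/(-9) + ((-4 + 2)*1)/8))**2*(252 + 434) = (3 + (-3*(-1/9) - 2*1*(1/8)))**2*686 = (3 + (1/3 - 2*1/8))**2*686 = (3 + (1/3 - 1/4))**2*686 = (3 + 1/12)**2*686 = (37/12)**2*686 = (1369/144)*686 = 469567/72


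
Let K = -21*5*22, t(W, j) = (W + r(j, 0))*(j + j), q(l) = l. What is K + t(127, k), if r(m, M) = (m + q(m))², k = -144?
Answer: -23926758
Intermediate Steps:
r(m, M) = 4*m² (r(m, M) = (m + m)² = (2*m)² = 4*m²)
t(W, j) = 2*j*(W + 4*j²) (t(W, j) = (W + 4*j²)*(j + j) = (W + 4*j²)*(2*j) = 2*j*(W + 4*j²))
K = -2310 (K = -105*22 = -2310)
K + t(127, k) = -2310 + 2*(-144)*(127 + 4*(-144)²) = -2310 + 2*(-144)*(127 + 4*20736) = -2310 + 2*(-144)*(127 + 82944) = -2310 + 2*(-144)*83071 = -2310 - 23924448 = -23926758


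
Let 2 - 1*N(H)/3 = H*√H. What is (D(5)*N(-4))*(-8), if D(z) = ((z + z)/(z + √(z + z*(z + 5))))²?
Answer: -1280/3 - 5120*I/3 + 160*√55/3 + 640*I*√55/3 ≈ -31.136 - 124.54*I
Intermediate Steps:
D(z) = 4*z²/(z + √(z + z*(5 + z)))² (D(z) = ((2*z)/(z + √(z + z*(5 + z))))² = (2*z/(z + √(z + z*(5 + z))))² = 4*z²/(z + √(z + z*(5 + z)))²)
N(H) = 6 - 3*H^(3/2) (N(H) = 6 - 3*H*√H = 6 - 3*H^(3/2))
(D(5)*N(-4))*(-8) = ((2*5/(3 + 5 + √(5*(6 + 5))))*(6 - (-24)*I))*(-8) = ((2*5/(3 + 5 + √(5*11)))*(6 - (-24)*I))*(-8) = ((2*5/(3 + 5 + √55))*(6 + 24*I))*(-8) = ((2*5/(8 + √55))*(6 + 24*I))*(-8) = ((10/(8 + √55))*(6 + 24*I))*(-8) = (10*(6 + 24*I)/(8 + √55))*(-8) = -80*(6 + 24*I)/(8 + √55)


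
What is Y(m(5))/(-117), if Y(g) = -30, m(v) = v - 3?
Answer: 10/39 ≈ 0.25641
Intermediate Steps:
m(v) = -3 + v
Y(m(5))/(-117) = -30/(-117) = -30*(-1/117) = 10/39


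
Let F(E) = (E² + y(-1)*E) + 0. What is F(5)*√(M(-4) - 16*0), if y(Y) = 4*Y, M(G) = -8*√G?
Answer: 10*√2*(1 - I) ≈ 14.142 - 14.142*I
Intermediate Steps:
F(E) = E² - 4*E (F(E) = (E² + (4*(-1))*E) + 0 = (E² - 4*E) + 0 = E² - 4*E)
F(5)*√(M(-4) - 16*0) = (5*(-4 + 5))*√(-16*I - 16*0) = (5*1)*√(-16*I + 0) = 5*√(-16*I + 0) = 5*√(-16*I) = 5*(4*√(-I)) = 20*√(-I)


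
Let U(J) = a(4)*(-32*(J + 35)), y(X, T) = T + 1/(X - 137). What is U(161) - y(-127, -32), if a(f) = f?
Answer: -6614783/264 ≈ -25056.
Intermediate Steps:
y(X, T) = T + 1/(-137 + X)
U(J) = -4480 - 128*J (U(J) = 4*(-32*(J + 35)) = 4*(-32*(35 + J)) = 4*(-1120 - 32*J) = -4480 - 128*J)
U(161) - y(-127, -32) = (-4480 - 128*161) - (1 - 137*(-32) - 32*(-127))/(-137 - 127) = (-4480 - 20608) - (1 + 4384 + 4064)/(-264) = -25088 - (-1)*8449/264 = -25088 - 1*(-8449/264) = -25088 + 8449/264 = -6614783/264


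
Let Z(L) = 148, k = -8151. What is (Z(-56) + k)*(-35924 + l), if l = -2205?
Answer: 305146387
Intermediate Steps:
(Z(-56) + k)*(-35924 + l) = (148 - 8151)*(-35924 - 2205) = -8003*(-38129) = 305146387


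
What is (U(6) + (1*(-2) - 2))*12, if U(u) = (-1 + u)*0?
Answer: -48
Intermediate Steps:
U(u) = 0
(U(6) + (1*(-2) - 2))*12 = (0 + (1*(-2) - 2))*12 = (0 + (-2 - 2))*12 = (0 - 4)*12 = -4*12 = -48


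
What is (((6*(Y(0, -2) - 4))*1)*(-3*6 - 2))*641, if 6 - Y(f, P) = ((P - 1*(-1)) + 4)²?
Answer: 538440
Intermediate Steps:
Y(f, P) = 6 - (5 + P)² (Y(f, P) = 6 - ((P - 1*(-1)) + 4)² = 6 - ((P + 1) + 4)² = 6 - ((1 + P) + 4)² = 6 - (5 + P)²)
(((6*(Y(0, -2) - 4))*1)*(-3*6 - 2))*641 = (((6*((6 - (5 - 2)²) - 4))*1)*(-3*6 - 2))*641 = (((6*((6 - 1*3²) - 4))*1)*(-18 - 2))*641 = (((6*((6 - 1*9) - 4))*1)*(-20))*641 = (((6*((6 - 9) - 4))*1)*(-20))*641 = (((6*(-3 - 4))*1)*(-20))*641 = (((6*(-7))*1)*(-20))*641 = (-42*1*(-20))*641 = -42*(-20)*641 = 840*641 = 538440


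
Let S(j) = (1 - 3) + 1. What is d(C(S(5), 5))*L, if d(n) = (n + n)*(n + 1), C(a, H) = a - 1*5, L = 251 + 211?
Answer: 27720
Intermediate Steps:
S(j) = -1 (S(j) = -2 + 1 = -1)
L = 462
C(a, H) = -5 + a (C(a, H) = a - 5 = -5 + a)
d(n) = 2*n*(1 + n) (d(n) = (2*n)*(1 + n) = 2*n*(1 + n))
d(C(S(5), 5))*L = (2*(-5 - 1)*(1 + (-5 - 1)))*462 = (2*(-6)*(1 - 6))*462 = (2*(-6)*(-5))*462 = 60*462 = 27720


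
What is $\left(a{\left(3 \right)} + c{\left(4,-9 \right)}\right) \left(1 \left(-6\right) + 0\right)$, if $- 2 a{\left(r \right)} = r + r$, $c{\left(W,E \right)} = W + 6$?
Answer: $-42$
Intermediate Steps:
$c{\left(W,E \right)} = 6 + W$
$a{\left(r \right)} = - r$ ($a{\left(r \right)} = - \frac{r + r}{2} = - \frac{2 r}{2} = - r$)
$\left(a{\left(3 \right)} + c{\left(4,-9 \right)}\right) \left(1 \left(-6\right) + 0\right) = \left(\left(-1\right) 3 + \left(6 + 4\right)\right) \left(1 \left(-6\right) + 0\right) = \left(-3 + 10\right) \left(-6 + 0\right) = 7 \left(-6\right) = -42$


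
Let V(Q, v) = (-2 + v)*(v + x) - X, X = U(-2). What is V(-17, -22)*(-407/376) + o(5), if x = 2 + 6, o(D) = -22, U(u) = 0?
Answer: -18128/47 ≈ -385.70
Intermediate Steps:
X = 0
x = 8
V(Q, v) = (-2 + v)*(8 + v) (V(Q, v) = (-2 + v)*(v + 8) - 1*0 = (-2 + v)*(8 + v) + 0 = (-2 + v)*(8 + v))
V(-17, -22)*(-407/376) + o(5) = (-16 + (-22)**2 + 6*(-22))*(-407/376) - 22 = (-16 + 484 - 132)*(-407*1/376) - 22 = 336*(-407/376) - 22 = -17094/47 - 22 = -18128/47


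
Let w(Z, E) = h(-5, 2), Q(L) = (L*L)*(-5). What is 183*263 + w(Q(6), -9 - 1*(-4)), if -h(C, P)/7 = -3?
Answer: 48150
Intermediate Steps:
Q(L) = -5*L² (Q(L) = L²*(-5) = -5*L²)
h(C, P) = 21 (h(C, P) = -7*(-3) = 21)
w(Z, E) = 21
183*263 + w(Q(6), -9 - 1*(-4)) = 183*263 + 21 = 48129 + 21 = 48150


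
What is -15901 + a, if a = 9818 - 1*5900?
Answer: -11983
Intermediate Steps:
a = 3918 (a = 9818 - 5900 = 3918)
-15901 + a = -15901 + 3918 = -11983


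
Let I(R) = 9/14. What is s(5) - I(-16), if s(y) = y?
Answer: 61/14 ≈ 4.3571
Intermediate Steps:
I(R) = 9/14 (I(R) = 9*(1/14) = 9/14)
s(5) - I(-16) = 5 - 1*9/14 = 5 - 9/14 = 61/14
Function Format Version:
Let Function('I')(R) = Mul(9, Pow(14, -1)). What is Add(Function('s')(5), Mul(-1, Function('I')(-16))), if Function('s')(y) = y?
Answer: Rational(61, 14) ≈ 4.3571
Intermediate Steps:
Function('I')(R) = Rational(9, 14) (Function('I')(R) = Mul(9, Rational(1, 14)) = Rational(9, 14))
Add(Function('s')(5), Mul(-1, Function('I')(-16))) = Add(5, Mul(-1, Rational(9, 14))) = Add(5, Rational(-9, 14)) = Rational(61, 14)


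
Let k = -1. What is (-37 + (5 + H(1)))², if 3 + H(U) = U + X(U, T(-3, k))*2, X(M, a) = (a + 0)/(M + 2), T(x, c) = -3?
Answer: 1296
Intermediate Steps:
X(M, a) = a/(2 + M)
H(U) = -3 + U - 6/(2 + U) (H(U) = -3 + (U - 3/(2 + U)*2) = -3 + (U - 6/(2 + U)) = -3 + U - 6/(2 + U))
(-37 + (5 + H(1)))² = (-37 + (5 + (-12 + 1² - 1*1)/(2 + 1)))² = (-37 + (5 + (-12 + 1 - 1)/3))² = (-37 + (5 + (⅓)*(-12)))² = (-37 + (5 - 4))² = (-37 + 1)² = (-36)² = 1296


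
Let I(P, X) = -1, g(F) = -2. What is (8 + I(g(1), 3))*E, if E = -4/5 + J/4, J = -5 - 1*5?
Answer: -231/10 ≈ -23.100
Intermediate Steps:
J = -10 (J = -5 - 5 = -10)
E = -33/10 (E = -4/5 - 10/4 = -4*1/5 - 10*1/4 = -4/5 - 5/2 = -33/10 ≈ -3.3000)
(8 + I(g(1), 3))*E = (8 - 1)*(-33/10) = 7*(-33/10) = -231/10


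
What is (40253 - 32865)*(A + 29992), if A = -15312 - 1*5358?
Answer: 68870936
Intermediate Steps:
A = -20670 (A = -15312 - 5358 = -20670)
(40253 - 32865)*(A + 29992) = (40253 - 32865)*(-20670 + 29992) = 7388*9322 = 68870936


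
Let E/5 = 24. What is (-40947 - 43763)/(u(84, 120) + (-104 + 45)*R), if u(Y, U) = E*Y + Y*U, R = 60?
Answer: -8471/1662 ≈ -5.0969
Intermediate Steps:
E = 120 (E = 5*24 = 120)
u(Y, U) = 120*Y + U*Y (u(Y, U) = 120*Y + Y*U = 120*Y + U*Y)
(-40947 - 43763)/(u(84, 120) + (-104 + 45)*R) = (-40947 - 43763)/(84*(120 + 120) + (-104 + 45)*60) = -84710/(84*240 - 59*60) = -84710/(20160 - 3540) = -84710/16620 = -84710*1/16620 = -8471/1662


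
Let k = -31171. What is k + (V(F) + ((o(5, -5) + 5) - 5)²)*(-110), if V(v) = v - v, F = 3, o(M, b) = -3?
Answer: -32161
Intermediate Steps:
V(v) = 0
k + (V(F) + ((o(5, -5) + 5) - 5)²)*(-110) = -31171 + (0 + ((-3 + 5) - 5)²)*(-110) = -31171 + (0 + (2 - 5)²)*(-110) = -31171 + (0 + (-3)²)*(-110) = -31171 + (0 + 9)*(-110) = -31171 + 9*(-110) = -31171 - 990 = -32161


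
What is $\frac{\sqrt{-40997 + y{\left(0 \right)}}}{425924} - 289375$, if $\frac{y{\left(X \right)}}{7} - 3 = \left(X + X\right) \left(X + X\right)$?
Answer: $-289375 + \frac{i \sqrt{2561}}{106481} \approx -2.8938 \cdot 10^{5} + 0.00047526 i$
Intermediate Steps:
$y{\left(X \right)} = 21 + 28 X^{2}$ ($y{\left(X \right)} = 21 + 7 \left(X + X\right) \left(X + X\right) = 21 + 7 \cdot 2 X 2 X = 21 + 7 \cdot 4 X^{2} = 21 + 28 X^{2}$)
$\frac{\sqrt{-40997 + y{\left(0 \right)}}}{425924} - 289375 = \frac{\sqrt{-40997 + \left(21 + 28 \cdot 0^{2}\right)}}{425924} - 289375 = \sqrt{-40997 + \left(21 + 28 \cdot 0\right)} \frac{1}{425924} - 289375 = \sqrt{-40997 + \left(21 + 0\right)} \frac{1}{425924} - 289375 = \sqrt{-40997 + 21} \cdot \frac{1}{425924} - 289375 = \sqrt{-40976} \cdot \frac{1}{425924} - 289375 = 4 i \sqrt{2561} \cdot \frac{1}{425924} - 289375 = \frac{i \sqrt{2561}}{106481} - 289375 = -289375 + \frac{i \sqrt{2561}}{106481}$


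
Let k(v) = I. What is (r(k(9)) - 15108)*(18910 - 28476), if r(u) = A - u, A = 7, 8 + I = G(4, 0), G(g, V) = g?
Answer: 144417902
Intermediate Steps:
I = -4 (I = -8 + 4 = -4)
k(v) = -4
r(u) = 7 - u
(r(k(9)) - 15108)*(18910 - 28476) = ((7 - 1*(-4)) - 15108)*(18910 - 28476) = ((7 + 4) - 15108)*(-9566) = (11 - 15108)*(-9566) = -15097*(-9566) = 144417902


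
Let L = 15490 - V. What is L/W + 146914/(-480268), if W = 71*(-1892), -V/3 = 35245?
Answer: -19488934937/16128840244 ≈ -1.2083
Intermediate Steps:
V = -105735 (V = -3*35245 = -105735)
L = 121225 (L = 15490 - 1*(-105735) = 15490 + 105735 = 121225)
W = -134332
L/W + 146914/(-480268) = 121225/(-134332) + 146914/(-480268) = 121225*(-1/134332) + 146914*(-1/480268) = -121225/134332 - 73457/240134 = -19488934937/16128840244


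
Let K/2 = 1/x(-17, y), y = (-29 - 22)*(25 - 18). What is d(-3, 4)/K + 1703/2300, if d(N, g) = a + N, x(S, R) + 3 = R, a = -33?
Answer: 14905703/2300 ≈ 6480.7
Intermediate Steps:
y = -357 (y = -51*7 = -357)
x(S, R) = -3 + R
d(N, g) = -33 + N
K = -1/180 (K = 2/(-3 - 357) = 2/(-360) = 2*(-1/360) = -1/180 ≈ -0.0055556)
d(-3, 4)/K + 1703/2300 = (-33 - 3)/(-1/180) + 1703/2300 = -36*(-180) + 1703*(1/2300) = 6480 + 1703/2300 = 14905703/2300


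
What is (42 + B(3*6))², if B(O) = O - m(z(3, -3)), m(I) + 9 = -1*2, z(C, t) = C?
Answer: 5041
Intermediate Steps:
m(I) = -11 (m(I) = -9 - 1*2 = -9 - 2 = -11)
B(O) = 11 + O (B(O) = O - 1*(-11) = O + 11 = 11 + O)
(42 + B(3*6))² = (42 + (11 + 3*6))² = (42 + (11 + 18))² = (42 + 29)² = 71² = 5041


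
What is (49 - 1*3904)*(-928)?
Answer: 3577440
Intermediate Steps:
(49 - 1*3904)*(-928) = (49 - 3904)*(-928) = -3855*(-928) = 3577440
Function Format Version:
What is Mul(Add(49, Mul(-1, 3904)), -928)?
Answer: 3577440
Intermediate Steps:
Mul(Add(49, Mul(-1, 3904)), -928) = Mul(Add(49, -3904), -928) = Mul(-3855, -928) = 3577440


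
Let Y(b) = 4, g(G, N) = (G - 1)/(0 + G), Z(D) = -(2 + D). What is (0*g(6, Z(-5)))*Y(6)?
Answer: 0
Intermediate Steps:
Z(D) = -2 - D
g(G, N) = (-1 + G)/G
(0*g(6, Z(-5)))*Y(6) = (0*((-1 + 6)/6))*4 = (0*((1/6)*5))*4 = (0*(5/6))*4 = 0*4 = 0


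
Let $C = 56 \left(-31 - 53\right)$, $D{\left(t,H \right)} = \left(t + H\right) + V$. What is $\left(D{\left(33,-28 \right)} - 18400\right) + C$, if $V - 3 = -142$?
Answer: $-23238$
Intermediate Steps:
$V = -139$ ($V = 3 - 142 = -139$)
$D{\left(t,H \right)} = -139 + H + t$ ($D{\left(t,H \right)} = \left(t + H\right) - 139 = \left(H + t\right) - 139 = -139 + H + t$)
$C = -4704$ ($C = 56 \left(-84\right) = -4704$)
$\left(D{\left(33,-28 \right)} - 18400\right) + C = \left(\left(-139 - 28 + 33\right) - 18400\right) - 4704 = \left(-134 - 18400\right) - 4704 = -18534 - 4704 = -23238$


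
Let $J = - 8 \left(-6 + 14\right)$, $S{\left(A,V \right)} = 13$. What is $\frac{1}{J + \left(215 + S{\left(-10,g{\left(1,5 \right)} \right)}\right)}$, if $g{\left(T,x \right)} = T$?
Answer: $\frac{1}{164} \approx 0.0060976$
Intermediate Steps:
$J = -64$ ($J = \left(-8\right) 8 = -64$)
$\frac{1}{J + \left(215 + S{\left(-10,g{\left(1,5 \right)} \right)}\right)} = \frac{1}{-64 + \left(215 + 13\right)} = \frac{1}{-64 + 228} = \frac{1}{164}$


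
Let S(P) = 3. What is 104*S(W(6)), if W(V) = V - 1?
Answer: 312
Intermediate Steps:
W(V) = -1 + V
104*S(W(6)) = 104*3 = 312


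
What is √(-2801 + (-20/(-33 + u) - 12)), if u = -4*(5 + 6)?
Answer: I*√16676737/77 ≈ 53.035*I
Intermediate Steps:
u = -44 (u = -4*11 = -44)
√(-2801 + (-20/(-33 + u) - 12)) = √(-2801 + (-20/(-33 - 44) - 12)) = √(-2801 + (-20/(-77) - 12)) = √(-2801 + (-20*(-1/77) - 12)) = √(-2801 + (20/77 - 12)) = √(-2801 - 904/77) = √(-216581/77) = I*√16676737/77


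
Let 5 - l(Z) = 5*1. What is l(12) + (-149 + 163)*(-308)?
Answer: -4312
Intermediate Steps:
l(Z) = 0 (l(Z) = 5 - 5 = 0)
l(12) + (-149 + 163)*(-308) = 0 + (-149 + 163)*(-308) = 0 + 14*(-308) = 0 - 4312 = -4312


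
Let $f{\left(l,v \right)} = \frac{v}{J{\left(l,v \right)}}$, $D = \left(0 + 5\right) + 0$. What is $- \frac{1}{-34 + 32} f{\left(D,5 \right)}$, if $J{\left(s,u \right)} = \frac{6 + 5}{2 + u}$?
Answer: $\frac{35}{22} \approx 1.5909$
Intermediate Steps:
$J{\left(s,u \right)} = \frac{11}{2 + u}$
$D = 5$ ($D = 5 + 0 = 5$)
$f{\left(l,v \right)} = v \left(\frac{2}{11} + \frac{v}{11}\right)$ ($f{\left(l,v \right)} = \frac{v}{11 \frac{1}{2 + v}} = v \left(\frac{2}{11} + \frac{v}{11}\right)$)
$- \frac{1}{-34 + 32} f{\left(D,5 \right)} = - \frac{1}{-34 + 32} \cdot \frac{1}{11} \cdot 5 \left(2 + 5\right) = - \frac{1}{-2} \cdot \frac{1}{11} \cdot 5 \cdot 7 = \left(-1\right) \left(- \frac{1}{2}\right) \frac{35}{11} = \frac{1}{2} \cdot \frac{35}{11} = \frac{35}{22}$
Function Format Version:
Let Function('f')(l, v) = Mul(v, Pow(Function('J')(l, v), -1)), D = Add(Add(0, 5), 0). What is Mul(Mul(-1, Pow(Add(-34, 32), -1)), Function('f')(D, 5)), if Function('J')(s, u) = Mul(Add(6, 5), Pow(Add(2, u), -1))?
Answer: Rational(35, 22) ≈ 1.5909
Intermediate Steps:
Function('J')(s, u) = Mul(11, Pow(Add(2, u), -1))
D = 5 (D = Add(5, 0) = 5)
Function('f')(l, v) = Mul(v, Add(Rational(2, 11), Mul(Rational(1, 11), v))) (Function('f')(l, v) = Mul(v, Pow(Mul(11, Pow(Add(2, v), -1)), -1)) = Mul(v, Add(Rational(2, 11), Mul(Rational(1, 11), v))))
Mul(Mul(-1, Pow(Add(-34, 32), -1)), Function('f')(D, 5)) = Mul(Mul(-1, Pow(Add(-34, 32), -1)), Mul(Rational(1, 11), 5, Add(2, 5))) = Mul(Mul(-1, Pow(-2, -1)), Mul(Rational(1, 11), 5, 7)) = Mul(Mul(-1, Rational(-1, 2)), Rational(35, 11)) = Mul(Rational(1, 2), Rational(35, 11)) = Rational(35, 22)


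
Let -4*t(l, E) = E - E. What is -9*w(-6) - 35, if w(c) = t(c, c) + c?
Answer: 19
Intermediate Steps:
t(l, E) = 0 (t(l, E) = -(E - E)/4 = -¼*0 = 0)
w(c) = c (w(c) = 0 + c = c)
-9*w(-6) - 35 = -9*(-6) - 35 = 54 - 35 = 19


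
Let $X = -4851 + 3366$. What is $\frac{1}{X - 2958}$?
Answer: $- \frac{1}{4443} \approx -0.00022507$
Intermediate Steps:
$X = -1485$
$\frac{1}{X - 2958} = \frac{1}{-1485 - 2958} = \frac{1}{-4443} = - \frac{1}{4443}$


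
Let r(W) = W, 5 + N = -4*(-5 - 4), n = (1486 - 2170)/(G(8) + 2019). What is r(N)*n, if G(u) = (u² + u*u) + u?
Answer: -21204/2155 ≈ -9.8394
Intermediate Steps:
G(u) = u + 2*u² (G(u) = (u² + u²) + u = 2*u² + u = u + 2*u²)
n = -684/2155 (n = (1486 - 2170)/(8*(1 + 2*8) + 2019) = -684/(8*(1 + 16) + 2019) = -684/(8*17 + 2019) = -684/(136 + 2019) = -684/2155 ≈ -0.31740)
N = 31 (N = -5 - 4*(-5 - 4) = -5 - 4*(-9) = -5 + 36 = 31)
r(N)*n = 31*(-684/2155) = -21204/2155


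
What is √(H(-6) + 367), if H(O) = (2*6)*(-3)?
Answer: √331 ≈ 18.193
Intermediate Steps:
H(O) = -36 (H(O) = 12*(-3) = -36)
√(H(-6) + 367) = √(-36 + 367) = √331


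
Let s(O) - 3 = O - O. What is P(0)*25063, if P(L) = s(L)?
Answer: 75189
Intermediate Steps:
s(O) = 3 (s(O) = 3 + (O - O) = 3 + 0 = 3)
P(L) = 3
P(0)*25063 = 3*25063 = 75189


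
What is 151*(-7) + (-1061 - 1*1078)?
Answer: -3196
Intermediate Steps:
151*(-7) + (-1061 - 1*1078) = -1057 + (-1061 - 1078) = -1057 - 2139 = -3196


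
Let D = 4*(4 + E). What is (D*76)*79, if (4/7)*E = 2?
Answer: 180120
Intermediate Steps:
E = 7/2 (E = (7/4)*2 = 7/2 ≈ 3.5000)
D = 30 (D = 4*(4 + 7/2) = 4*(15/2) = 30)
(D*76)*79 = (30*76)*79 = 2280*79 = 180120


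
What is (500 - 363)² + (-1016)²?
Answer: 1051025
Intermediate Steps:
(500 - 363)² + (-1016)² = 137² + 1032256 = 18769 + 1032256 = 1051025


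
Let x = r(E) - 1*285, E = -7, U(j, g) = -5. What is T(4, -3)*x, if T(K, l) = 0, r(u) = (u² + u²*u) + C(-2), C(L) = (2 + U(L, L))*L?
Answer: 0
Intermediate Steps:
C(L) = -3*L (C(L) = (2 - 5)*L = -3*L)
r(u) = 6 + u² + u³ (r(u) = (u² + u²*u) - 3*(-2) = (u² + u³) + 6 = 6 + u² + u³)
x = -573 (x = (6 + (-7)² + (-7)³) - 1*285 = (6 + 49 - 343) - 285 = -288 - 285 = -573)
T(4, -3)*x = 0*(-573) = 0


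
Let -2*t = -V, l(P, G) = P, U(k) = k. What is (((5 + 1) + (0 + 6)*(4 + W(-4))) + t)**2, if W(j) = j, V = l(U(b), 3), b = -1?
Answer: 121/4 ≈ 30.250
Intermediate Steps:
V = -1
t = -1/2 (t = -(-1)*(-1)/2 = -1/2*1 = -1/2 ≈ -0.50000)
(((5 + 1) + (0 + 6)*(4 + W(-4))) + t)**2 = (((5 + 1) + (0 + 6)*(4 - 4)) - 1/2)**2 = ((6 + 6*0) - 1/2)**2 = ((6 + 0) - 1/2)**2 = (6 - 1/2)**2 = (11/2)**2 = 121/4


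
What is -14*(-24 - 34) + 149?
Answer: 961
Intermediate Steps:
-14*(-24 - 34) + 149 = -14*(-58) + 149 = 812 + 149 = 961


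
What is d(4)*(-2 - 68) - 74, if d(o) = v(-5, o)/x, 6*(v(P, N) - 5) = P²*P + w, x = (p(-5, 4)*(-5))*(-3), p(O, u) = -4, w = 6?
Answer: -3287/36 ≈ -91.306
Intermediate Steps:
x = -60 (x = -4*(-5)*(-3) = 20*(-3) = -60)
v(P, N) = 6 + P³/6 (v(P, N) = 5 + (P²*P + 6)/6 = 5 + (P³ + 6)/6 = 5 + (6 + P³)/6 = 5 + (1 + P³/6) = 6 + P³/6)
d(o) = 89/360 (d(o) = (6 + (⅙)*(-5)³)/(-60) = (6 + (⅙)*(-125))*(-1/60) = (6 - 125/6)*(-1/60) = -89/6*(-1/60) = 89/360)
d(4)*(-2 - 68) - 74 = 89*(-2 - 68)/360 - 74 = (89/360)*(-70) - 74 = -623/36 - 74 = -3287/36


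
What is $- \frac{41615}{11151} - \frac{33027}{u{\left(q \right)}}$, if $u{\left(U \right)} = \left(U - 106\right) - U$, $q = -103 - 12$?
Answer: $\frac{51981841}{168858} \approx 307.84$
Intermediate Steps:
$q = -115$
$u{\left(U \right)} = -106$ ($u{\left(U \right)} = \left(-106 + U\right) - U = -106$)
$- \frac{41615}{11151} - \frac{33027}{u{\left(q \right)}} = - \frac{41615}{11151} - \frac{33027}{-106} = \left(-41615\right) \frac{1}{11151} - - \frac{33027}{106} = - \frac{5945}{1593} + \frac{33027}{106} = \frac{51981841}{168858}$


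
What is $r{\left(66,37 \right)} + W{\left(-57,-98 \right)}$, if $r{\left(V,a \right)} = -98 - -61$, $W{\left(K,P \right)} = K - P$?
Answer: $4$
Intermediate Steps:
$r{\left(V,a \right)} = -37$ ($r{\left(V,a \right)} = -98 + 61 = -37$)
$r{\left(66,37 \right)} + W{\left(-57,-98 \right)} = -37 - -41 = -37 + \left(-57 + 98\right) = -37 + 41 = 4$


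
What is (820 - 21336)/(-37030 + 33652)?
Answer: 10258/1689 ≈ 6.0734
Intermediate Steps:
(820 - 21336)/(-37030 + 33652) = -20516/(-3378) = -20516*(-1/3378) = 10258/1689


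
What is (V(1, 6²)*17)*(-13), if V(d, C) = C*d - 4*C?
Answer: 23868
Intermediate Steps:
V(d, C) = -4*C + C*d
(V(1, 6²)*17)*(-13) = ((6²*(-4 + 1))*17)*(-13) = ((36*(-3))*17)*(-13) = -108*17*(-13) = -1836*(-13) = 23868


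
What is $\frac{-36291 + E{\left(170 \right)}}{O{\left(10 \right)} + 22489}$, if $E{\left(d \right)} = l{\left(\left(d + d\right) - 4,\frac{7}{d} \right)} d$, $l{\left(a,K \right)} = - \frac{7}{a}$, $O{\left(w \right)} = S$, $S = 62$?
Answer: $- \frac{871069}{541224} \approx -1.6094$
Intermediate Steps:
$O{\left(w \right)} = 62$
$E{\left(d \right)} = - \frac{7 d}{-4 + 2 d}$ ($E{\left(d \right)} = - \frac{7}{\left(d + d\right) - 4} d = - \frac{7}{2 d - 4} d = - \frac{7}{-4 + 2 d} d = - \frac{7 d}{-4 + 2 d}$)
$\frac{-36291 + E{\left(170 \right)}}{O{\left(10 \right)} + 22489} = \frac{-36291 - \frac{1190}{-4 + 2 \cdot 170}}{62 + 22489} = \frac{-36291 - \frac{1190}{-4 + 340}}{22551} = \left(-36291 - \frac{1190}{336}\right) \frac{1}{22551} = \left(-36291 - 1190 \cdot \frac{1}{336}\right) \frac{1}{22551} = \left(-36291 - \frac{85}{24}\right) \frac{1}{22551} = \left(- \frac{871069}{24}\right) \frac{1}{22551} = - \frac{871069}{541224}$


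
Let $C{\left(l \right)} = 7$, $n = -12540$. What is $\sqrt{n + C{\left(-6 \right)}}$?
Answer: $i \sqrt{12533} \approx 111.95 i$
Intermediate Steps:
$\sqrt{n + C{\left(-6 \right)}} = \sqrt{-12540 + 7} = \sqrt{-12533} = i \sqrt{12533}$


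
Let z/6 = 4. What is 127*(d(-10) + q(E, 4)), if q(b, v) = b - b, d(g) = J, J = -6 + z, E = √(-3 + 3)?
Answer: 2286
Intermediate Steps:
z = 24 (z = 6*4 = 24)
E = 0 (E = √0 = 0)
J = 18 (J = -6 + 24 = 18)
d(g) = 18
q(b, v) = 0
127*(d(-10) + q(E, 4)) = 127*(18 + 0) = 127*18 = 2286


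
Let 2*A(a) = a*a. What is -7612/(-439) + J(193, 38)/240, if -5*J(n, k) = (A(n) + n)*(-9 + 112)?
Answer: -112231533/70240 ≈ -1597.8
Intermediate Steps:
A(a) = a²/2 (A(a) = (a*a)/2 = a²/2)
J(n, k) = -103*n/5 - 103*n²/10 (J(n, k) = -(n²/2 + n)*(-9 + 112)/5 = -(n + n²/2)*103/5 = -(103*n + 103*n²/2)/5 = -103*n/5 - 103*n²/10)
-7612/(-439) + J(193, 38)/240 = -7612/(-439) + ((103/10)*193*(-2 - 1*193))/240 = -7612*(-1/439) + ((103/10)*193*(-2 - 193))*(1/240) = 7612/439 + ((103/10)*193*(-195))*(1/240) = 7612/439 - 775281/2*1/240 = 7612/439 - 258427/160 = -112231533/70240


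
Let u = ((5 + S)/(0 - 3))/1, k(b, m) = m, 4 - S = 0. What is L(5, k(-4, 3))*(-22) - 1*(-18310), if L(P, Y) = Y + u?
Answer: 18310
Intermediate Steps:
S = 4 (S = 4 - 1*0 = 4 + 0 = 4)
u = -3 (u = ((5 + 4)/(0 - 3))/1 = (9/(-3))*1 = (9*(-1/3))*1 = -3*1 = -3)
L(P, Y) = -3 + Y (L(P, Y) = Y - 3 = -3 + Y)
L(5, k(-4, 3))*(-22) - 1*(-18310) = (-3 + 3)*(-22) - 1*(-18310) = 0*(-22) + 18310 = 0 + 18310 = 18310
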